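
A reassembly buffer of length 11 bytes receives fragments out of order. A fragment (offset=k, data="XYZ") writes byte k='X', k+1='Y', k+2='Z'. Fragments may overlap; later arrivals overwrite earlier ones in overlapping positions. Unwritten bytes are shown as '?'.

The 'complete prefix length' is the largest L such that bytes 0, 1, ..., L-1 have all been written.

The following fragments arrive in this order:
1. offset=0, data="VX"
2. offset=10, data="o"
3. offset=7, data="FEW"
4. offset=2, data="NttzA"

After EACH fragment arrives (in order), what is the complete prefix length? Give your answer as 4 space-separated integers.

Fragment 1: offset=0 data="VX" -> buffer=VX????????? -> prefix_len=2
Fragment 2: offset=10 data="o" -> buffer=VX????????o -> prefix_len=2
Fragment 3: offset=7 data="FEW" -> buffer=VX?????FEWo -> prefix_len=2
Fragment 4: offset=2 data="NttzA" -> buffer=VXNttzAFEWo -> prefix_len=11

Answer: 2 2 2 11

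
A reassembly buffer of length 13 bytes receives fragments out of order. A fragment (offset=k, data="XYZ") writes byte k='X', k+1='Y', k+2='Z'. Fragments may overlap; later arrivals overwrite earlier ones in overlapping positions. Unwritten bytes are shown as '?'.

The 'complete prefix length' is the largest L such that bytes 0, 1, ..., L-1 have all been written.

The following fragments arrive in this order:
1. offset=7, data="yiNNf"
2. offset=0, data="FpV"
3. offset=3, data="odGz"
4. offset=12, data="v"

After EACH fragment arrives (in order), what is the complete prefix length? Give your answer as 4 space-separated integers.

Answer: 0 3 12 13

Derivation:
Fragment 1: offset=7 data="yiNNf" -> buffer=???????yiNNf? -> prefix_len=0
Fragment 2: offset=0 data="FpV" -> buffer=FpV????yiNNf? -> prefix_len=3
Fragment 3: offset=3 data="odGz" -> buffer=FpVodGzyiNNf? -> prefix_len=12
Fragment 4: offset=12 data="v" -> buffer=FpVodGzyiNNfv -> prefix_len=13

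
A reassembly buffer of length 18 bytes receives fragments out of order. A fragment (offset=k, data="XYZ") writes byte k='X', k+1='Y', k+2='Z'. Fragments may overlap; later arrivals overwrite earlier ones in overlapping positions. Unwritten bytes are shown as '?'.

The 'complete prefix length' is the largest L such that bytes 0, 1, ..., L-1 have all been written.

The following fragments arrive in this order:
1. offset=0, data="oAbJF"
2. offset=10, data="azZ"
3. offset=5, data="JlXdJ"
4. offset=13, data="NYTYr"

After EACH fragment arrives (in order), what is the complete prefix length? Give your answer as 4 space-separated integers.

Fragment 1: offset=0 data="oAbJF" -> buffer=oAbJF????????????? -> prefix_len=5
Fragment 2: offset=10 data="azZ" -> buffer=oAbJF?????azZ????? -> prefix_len=5
Fragment 3: offset=5 data="JlXdJ" -> buffer=oAbJFJlXdJazZ????? -> prefix_len=13
Fragment 4: offset=13 data="NYTYr" -> buffer=oAbJFJlXdJazZNYTYr -> prefix_len=18

Answer: 5 5 13 18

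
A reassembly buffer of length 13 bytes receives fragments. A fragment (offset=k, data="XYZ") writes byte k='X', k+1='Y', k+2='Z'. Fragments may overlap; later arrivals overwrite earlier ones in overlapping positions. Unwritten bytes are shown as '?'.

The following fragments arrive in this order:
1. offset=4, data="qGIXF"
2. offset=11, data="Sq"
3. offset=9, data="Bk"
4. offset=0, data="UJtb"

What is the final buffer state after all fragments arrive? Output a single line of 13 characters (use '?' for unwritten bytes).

Answer: UJtbqGIXFBkSq

Derivation:
Fragment 1: offset=4 data="qGIXF" -> buffer=????qGIXF????
Fragment 2: offset=11 data="Sq" -> buffer=????qGIXF??Sq
Fragment 3: offset=9 data="Bk" -> buffer=????qGIXFBkSq
Fragment 4: offset=0 data="UJtb" -> buffer=UJtbqGIXFBkSq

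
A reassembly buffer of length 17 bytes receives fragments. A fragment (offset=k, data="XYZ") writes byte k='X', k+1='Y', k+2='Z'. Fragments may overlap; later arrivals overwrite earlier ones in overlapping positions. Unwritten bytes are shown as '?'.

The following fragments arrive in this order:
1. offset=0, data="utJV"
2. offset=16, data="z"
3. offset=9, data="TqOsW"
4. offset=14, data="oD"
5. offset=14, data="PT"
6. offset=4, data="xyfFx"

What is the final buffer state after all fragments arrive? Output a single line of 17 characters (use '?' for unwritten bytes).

Fragment 1: offset=0 data="utJV" -> buffer=utJV?????????????
Fragment 2: offset=16 data="z" -> buffer=utJV????????????z
Fragment 3: offset=9 data="TqOsW" -> buffer=utJV?????TqOsW??z
Fragment 4: offset=14 data="oD" -> buffer=utJV?????TqOsWoDz
Fragment 5: offset=14 data="PT" -> buffer=utJV?????TqOsWPTz
Fragment 6: offset=4 data="xyfFx" -> buffer=utJVxyfFxTqOsWPTz

Answer: utJVxyfFxTqOsWPTz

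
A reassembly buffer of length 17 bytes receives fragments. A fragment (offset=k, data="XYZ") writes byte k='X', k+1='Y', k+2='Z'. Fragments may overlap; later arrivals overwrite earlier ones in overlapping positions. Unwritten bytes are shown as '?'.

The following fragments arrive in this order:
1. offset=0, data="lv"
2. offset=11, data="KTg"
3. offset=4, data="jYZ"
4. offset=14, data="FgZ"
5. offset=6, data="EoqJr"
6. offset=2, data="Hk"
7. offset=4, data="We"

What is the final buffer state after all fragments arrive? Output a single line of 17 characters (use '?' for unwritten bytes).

Answer: lvHkWeEoqJrKTgFgZ

Derivation:
Fragment 1: offset=0 data="lv" -> buffer=lv???????????????
Fragment 2: offset=11 data="KTg" -> buffer=lv?????????KTg???
Fragment 3: offset=4 data="jYZ" -> buffer=lv??jYZ????KTg???
Fragment 4: offset=14 data="FgZ" -> buffer=lv??jYZ????KTgFgZ
Fragment 5: offset=6 data="EoqJr" -> buffer=lv??jYEoqJrKTgFgZ
Fragment 6: offset=2 data="Hk" -> buffer=lvHkjYEoqJrKTgFgZ
Fragment 7: offset=4 data="We" -> buffer=lvHkWeEoqJrKTgFgZ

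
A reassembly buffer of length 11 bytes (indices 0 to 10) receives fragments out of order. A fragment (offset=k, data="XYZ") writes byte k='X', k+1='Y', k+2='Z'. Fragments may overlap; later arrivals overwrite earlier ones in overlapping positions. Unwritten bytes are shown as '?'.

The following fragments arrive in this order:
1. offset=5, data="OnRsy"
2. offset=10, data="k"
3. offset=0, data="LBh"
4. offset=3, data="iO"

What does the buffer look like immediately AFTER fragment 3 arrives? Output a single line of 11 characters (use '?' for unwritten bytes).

Fragment 1: offset=5 data="OnRsy" -> buffer=?????OnRsy?
Fragment 2: offset=10 data="k" -> buffer=?????OnRsyk
Fragment 3: offset=0 data="LBh" -> buffer=LBh??OnRsyk

Answer: LBh??OnRsyk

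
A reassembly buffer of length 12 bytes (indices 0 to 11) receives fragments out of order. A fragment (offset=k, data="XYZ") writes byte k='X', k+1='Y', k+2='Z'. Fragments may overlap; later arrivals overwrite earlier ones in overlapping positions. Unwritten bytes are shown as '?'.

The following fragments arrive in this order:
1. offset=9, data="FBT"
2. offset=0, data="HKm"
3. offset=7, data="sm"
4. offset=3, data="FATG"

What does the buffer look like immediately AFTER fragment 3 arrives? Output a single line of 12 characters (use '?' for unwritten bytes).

Fragment 1: offset=9 data="FBT" -> buffer=?????????FBT
Fragment 2: offset=0 data="HKm" -> buffer=HKm??????FBT
Fragment 3: offset=7 data="sm" -> buffer=HKm????smFBT

Answer: HKm????smFBT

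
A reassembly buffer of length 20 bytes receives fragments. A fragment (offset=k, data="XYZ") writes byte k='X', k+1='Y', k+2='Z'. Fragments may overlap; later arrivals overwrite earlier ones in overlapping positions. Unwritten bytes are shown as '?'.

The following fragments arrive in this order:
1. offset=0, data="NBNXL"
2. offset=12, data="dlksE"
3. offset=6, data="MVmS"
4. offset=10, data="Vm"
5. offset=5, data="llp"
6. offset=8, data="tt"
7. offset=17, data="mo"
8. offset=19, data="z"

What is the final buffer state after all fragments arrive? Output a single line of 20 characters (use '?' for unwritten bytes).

Answer: NBNXLllpttVmdlksEmoz

Derivation:
Fragment 1: offset=0 data="NBNXL" -> buffer=NBNXL???????????????
Fragment 2: offset=12 data="dlksE" -> buffer=NBNXL???????dlksE???
Fragment 3: offset=6 data="MVmS" -> buffer=NBNXL?MVmS??dlksE???
Fragment 4: offset=10 data="Vm" -> buffer=NBNXL?MVmSVmdlksE???
Fragment 5: offset=5 data="llp" -> buffer=NBNXLllpmSVmdlksE???
Fragment 6: offset=8 data="tt" -> buffer=NBNXLllpttVmdlksE???
Fragment 7: offset=17 data="mo" -> buffer=NBNXLllpttVmdlksEmo?
Fragment 8: offset=19 data="z" -> buffer=NBNXLllpttVmdlksEmoz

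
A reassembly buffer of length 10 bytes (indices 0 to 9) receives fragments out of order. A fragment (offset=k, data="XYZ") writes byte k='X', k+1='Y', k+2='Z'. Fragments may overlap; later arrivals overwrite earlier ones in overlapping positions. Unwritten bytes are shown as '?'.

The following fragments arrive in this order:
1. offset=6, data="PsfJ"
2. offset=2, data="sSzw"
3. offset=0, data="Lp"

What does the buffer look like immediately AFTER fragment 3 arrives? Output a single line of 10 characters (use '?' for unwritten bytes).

Answer: LpsSzwPsfJ

Derivation:
Fragment 1: offset=6 data="PsfJ" -> buffer=??????PsfJ
Fragment 2: offset=2 data="sSzw" -> buffer=??sSzwPsfJ
Fragment 3: offset=0 data="Lp" -> buffer=LpsSzwPsfJ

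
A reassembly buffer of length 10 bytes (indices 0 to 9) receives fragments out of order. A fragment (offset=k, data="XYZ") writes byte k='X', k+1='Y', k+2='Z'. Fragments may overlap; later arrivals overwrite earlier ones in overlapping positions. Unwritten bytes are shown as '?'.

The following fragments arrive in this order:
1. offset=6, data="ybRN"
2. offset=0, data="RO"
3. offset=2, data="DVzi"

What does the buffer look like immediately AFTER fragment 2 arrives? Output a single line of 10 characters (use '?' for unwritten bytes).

Answer: RO????ybRN

Derivation:
Fragment 1: offset=6 data="ybRN" -> buffer=??????ybRN
Fragment 2: offset=0 data="RO" -> buffer=RO????ybRN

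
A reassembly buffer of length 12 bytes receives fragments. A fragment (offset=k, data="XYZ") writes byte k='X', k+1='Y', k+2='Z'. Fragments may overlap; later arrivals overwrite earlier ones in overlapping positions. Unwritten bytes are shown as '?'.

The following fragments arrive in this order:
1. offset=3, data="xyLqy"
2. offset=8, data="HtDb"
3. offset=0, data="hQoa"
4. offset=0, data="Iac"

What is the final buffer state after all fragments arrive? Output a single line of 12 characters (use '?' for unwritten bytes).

Fragment 1: offset=3 data="xyLqy" -> buffer=???xyLqy????
Fragment 2: offset=8 data="HtDb" -> buffer=???xyLqyHtDb
Fragment 3: offset=0 data="hQoa" -> buffer=hQoayLqyHtDb
Fragment 4: offset=0 data="Iac" -> buffer=IacayLqyHtDb

Answer: IacayLqyHtDb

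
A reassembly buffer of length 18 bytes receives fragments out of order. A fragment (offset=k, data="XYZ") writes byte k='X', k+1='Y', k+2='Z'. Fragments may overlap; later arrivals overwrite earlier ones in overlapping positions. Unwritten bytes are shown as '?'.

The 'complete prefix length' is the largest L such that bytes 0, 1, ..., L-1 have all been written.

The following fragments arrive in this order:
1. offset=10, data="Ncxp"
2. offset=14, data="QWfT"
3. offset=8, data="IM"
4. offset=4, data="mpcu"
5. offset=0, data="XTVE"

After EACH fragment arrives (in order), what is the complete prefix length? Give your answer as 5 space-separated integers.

Answer: 0 0 0 0 18

Derivation:
Fragment 1: offset=10 data="Ncxp" -> buffer=??????????Ncxp???? -> prefix_len=0
Fragment 2: offset=14 data="QWfT" -> buffer=??????????NcxpQWfT -> prefix_len=0
Fragment 3: offset=8 data="IM" -> buffer=????????IMNcxpQWfT -> prefix_len=0
Fragment 4: offset=4 data="mpcu" -> buffer=????mpcuIMNcxpQWfT -> prefix_len=0
Fragment 5: offset=0 data="XTVE" -> buffer=XTVEmpcuIMNcxpQWfT -> prefix_len=18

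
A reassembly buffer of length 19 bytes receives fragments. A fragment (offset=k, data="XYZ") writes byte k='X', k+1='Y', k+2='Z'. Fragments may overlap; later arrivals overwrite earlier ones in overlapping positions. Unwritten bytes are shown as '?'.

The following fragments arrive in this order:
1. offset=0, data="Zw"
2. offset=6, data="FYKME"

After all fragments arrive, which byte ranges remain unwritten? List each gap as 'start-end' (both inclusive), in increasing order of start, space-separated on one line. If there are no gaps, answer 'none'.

Answer: 2-5 11-18

Derivation:
Fragment 1: offset=0 len=2
Fragment 2: offset=6 len=5
Gaps: 2-5 11-18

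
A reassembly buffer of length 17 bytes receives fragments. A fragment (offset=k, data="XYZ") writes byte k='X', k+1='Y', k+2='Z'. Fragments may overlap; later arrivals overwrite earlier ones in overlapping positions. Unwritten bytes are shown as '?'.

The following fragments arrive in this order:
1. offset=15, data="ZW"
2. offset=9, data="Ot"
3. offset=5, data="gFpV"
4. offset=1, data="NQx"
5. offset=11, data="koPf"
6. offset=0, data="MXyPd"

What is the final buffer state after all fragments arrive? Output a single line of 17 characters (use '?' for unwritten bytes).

Answer: MXyPdgFpVOtkoPfZW

Derivation:
Fragment 1: offset=15 data="ZW" -> buffer=???????????????ZW
Fragment 2: offset=9 data="Ot" -> buffer=?????????Ot????ZW
Fragment 3: offset=5 data="gFpV" -> buffer=?????gFpVOt????ZW
Fragment 4: offset=1 data="NQx" -> buffer=?NQx?gFpVOt????ZW
Fragment 5: offset=11 data="koPf" -> buffer=?NQx?gFpVOtkoPfZW
Fragment 6: offset=0 data="MXyPd" -> buffer=MXyPdgFpVOtkoPfZW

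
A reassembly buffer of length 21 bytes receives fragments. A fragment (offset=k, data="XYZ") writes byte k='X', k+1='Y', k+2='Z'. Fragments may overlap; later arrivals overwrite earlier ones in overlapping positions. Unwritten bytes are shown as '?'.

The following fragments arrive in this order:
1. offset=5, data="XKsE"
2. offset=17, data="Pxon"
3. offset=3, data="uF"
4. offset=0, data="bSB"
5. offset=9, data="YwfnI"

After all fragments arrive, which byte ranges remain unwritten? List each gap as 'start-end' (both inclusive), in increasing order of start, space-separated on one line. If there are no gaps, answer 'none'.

Answer: 14-16

Derivation:
Fragment 1: offset=5 len=4
Fragment 2: offset=17 len=4
Fragment 3: offset=3 len=2
Fragment 4: offset=0 len=3
Fragment 5: offset=9 len=5
Gaps: 14-16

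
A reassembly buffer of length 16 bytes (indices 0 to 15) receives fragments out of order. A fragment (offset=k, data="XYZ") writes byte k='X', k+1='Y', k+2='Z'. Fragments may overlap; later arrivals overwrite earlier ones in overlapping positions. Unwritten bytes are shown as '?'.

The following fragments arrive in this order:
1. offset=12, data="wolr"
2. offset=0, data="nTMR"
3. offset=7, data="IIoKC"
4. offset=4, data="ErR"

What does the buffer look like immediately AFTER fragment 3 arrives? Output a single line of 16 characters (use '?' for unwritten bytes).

Answer: nTMR???IIoKCwolr

Derivation:
Fragment 1: offset=12 data="wolr" -> buffer=????????????wolr
Fragment 2: offset=0 data="nTMR" -> buffer=nTMR????????wolr
Fragment 3: offset=7 data="IIoKC" -> buffer=nTMR???IIoKCwolr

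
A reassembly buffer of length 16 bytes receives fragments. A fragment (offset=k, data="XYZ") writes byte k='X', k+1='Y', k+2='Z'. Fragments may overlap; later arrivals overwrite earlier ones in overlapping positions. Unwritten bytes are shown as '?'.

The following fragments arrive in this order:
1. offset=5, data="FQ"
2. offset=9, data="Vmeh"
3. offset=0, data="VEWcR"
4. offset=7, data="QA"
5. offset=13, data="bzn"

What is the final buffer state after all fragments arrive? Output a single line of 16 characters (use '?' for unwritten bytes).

Answer: VEWcRFQQAVmehbzn

Derivation:
Fragment 1: offset=5 data="FQ" -> buffer=?????FQ?????????
Fragment 2: offset=9 data="Vmeh" -> buffer=?????FQ??Vmeh???
Fragment 3: offset=0 data="VEWcR" -> buffer=VEWcRFQ??Vmeh???
Fragment 4: offset=7 data="QA" -> buffer=VEWcRFQQAVmeh???
Fragment 5: offset=13 data="bzn" -> buffer=VEWcRFQQAVmehbzn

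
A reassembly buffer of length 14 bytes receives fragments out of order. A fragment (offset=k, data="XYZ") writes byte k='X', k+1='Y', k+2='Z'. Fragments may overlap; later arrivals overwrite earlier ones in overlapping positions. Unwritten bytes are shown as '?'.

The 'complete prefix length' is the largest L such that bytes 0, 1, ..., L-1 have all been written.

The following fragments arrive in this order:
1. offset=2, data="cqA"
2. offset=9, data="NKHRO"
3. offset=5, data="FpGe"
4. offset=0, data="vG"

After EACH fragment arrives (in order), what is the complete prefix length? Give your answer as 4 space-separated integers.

Answer: 0 0 0 14

Derivation:
Fragment 1: offset=2 data="cqA" -> buffer=??cqA????????? -> prefix_len=0
Fragment 2: offset=9 data="NKHRO" -> buffer=??cqA????NKHRO -> prefix_len=0
Fragment 3: offset=5 data="FpGe" -> buffer=??cqAFpGeNKHRO -> prefix_len=0
Fragment 4: offset=0 data="vG" -> buffer=vGcqAFpGeNKHRO -> prefix_len=14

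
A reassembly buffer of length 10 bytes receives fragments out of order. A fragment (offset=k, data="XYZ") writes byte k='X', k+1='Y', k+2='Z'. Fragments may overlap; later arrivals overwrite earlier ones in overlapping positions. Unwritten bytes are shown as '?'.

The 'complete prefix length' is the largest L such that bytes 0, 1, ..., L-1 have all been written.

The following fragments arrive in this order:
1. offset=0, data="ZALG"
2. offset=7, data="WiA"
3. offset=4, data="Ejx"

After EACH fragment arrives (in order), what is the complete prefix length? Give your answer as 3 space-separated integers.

Fragment 1: offset=0 data="ZALG" -> buffer=ZALG?????? -> prefix_len=4
Fragment 2: offset=7 data="WiA" -> buffer=ZALG???WiA -> prefix_len=4
Fragment 3: offset=4 data="Ejx" -> buffer=ZALGEjxWiA -> prefix_len=10

Answer: 4 4 10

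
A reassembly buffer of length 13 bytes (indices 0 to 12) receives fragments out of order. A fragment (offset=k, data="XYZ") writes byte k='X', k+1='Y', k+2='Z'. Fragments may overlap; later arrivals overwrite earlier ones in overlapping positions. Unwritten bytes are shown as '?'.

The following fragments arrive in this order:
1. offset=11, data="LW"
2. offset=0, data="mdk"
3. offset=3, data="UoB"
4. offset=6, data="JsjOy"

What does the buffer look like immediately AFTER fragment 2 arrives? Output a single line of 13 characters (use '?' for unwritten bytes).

Answer: mdk????????LW

Derivation:
Fragment 1: offset=11 data="LW" -> buffer=???????????LW
Fragment 2: offset=0 data="mdk" -> buffer=mdk????????LW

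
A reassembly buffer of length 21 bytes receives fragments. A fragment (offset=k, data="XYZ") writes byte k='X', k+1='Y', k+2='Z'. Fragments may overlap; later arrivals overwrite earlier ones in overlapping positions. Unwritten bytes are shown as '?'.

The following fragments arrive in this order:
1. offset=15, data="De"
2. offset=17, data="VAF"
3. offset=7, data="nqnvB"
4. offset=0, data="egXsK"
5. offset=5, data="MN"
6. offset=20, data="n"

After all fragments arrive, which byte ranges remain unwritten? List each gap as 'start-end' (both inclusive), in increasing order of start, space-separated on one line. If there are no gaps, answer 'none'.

Answer: 12-14

Derivation:
Fragment 1: offset=15 len=2
Fragment 2: offset=17 len=3
Fragment 3: offset=7 len=5
Fragment 4: offset=0 len=5
Fragment 5: offset=5 len=2
Fragment 6: offset=20 len=1
Gaps: 12-14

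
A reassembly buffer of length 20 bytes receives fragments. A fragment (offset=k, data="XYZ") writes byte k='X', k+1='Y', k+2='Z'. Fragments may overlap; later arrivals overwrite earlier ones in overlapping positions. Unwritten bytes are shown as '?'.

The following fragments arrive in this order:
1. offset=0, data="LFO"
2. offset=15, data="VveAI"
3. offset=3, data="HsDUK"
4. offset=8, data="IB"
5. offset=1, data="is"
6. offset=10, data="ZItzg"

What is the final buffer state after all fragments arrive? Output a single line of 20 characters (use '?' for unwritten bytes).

Answer: LisHsDUKIBZItzgVveAI

Derivation:
Fragment 1: offset=0 data="LFO" -> buffer=LFO?????????????????
Fragment 2: offset=15 data="VveAI" -> buffer=LFO????????????VveAI
Fragment 3: offset=3 data="HsDUK" -> buffer=LFOHsDUK???????VveAI
Fragment 4: offset=8 data="IB" -> buffer=LFOHsDUKIB?????VveAI
Fragment 5: offset=1 data="is" -> buffer=LisHsDUKIB?????VveAI
Fragment 6: offset=10 data="ZItzg" -> buffer=LisHsDUKIBZItzgVveAI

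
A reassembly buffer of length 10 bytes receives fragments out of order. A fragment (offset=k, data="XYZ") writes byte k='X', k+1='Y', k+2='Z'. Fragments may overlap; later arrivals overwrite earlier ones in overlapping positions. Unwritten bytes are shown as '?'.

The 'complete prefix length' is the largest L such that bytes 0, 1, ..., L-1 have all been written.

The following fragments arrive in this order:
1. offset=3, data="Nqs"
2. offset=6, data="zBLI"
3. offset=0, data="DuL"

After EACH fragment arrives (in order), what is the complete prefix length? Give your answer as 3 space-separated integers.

Answer: 0 0 10

Derivation:
Fragment 1: offset=3 data="Nqs" -> buffer=???Nqs???? -> prefix_len=0
Fragment 2: offset=6 data="zBLI" -> buffer=???NqszBLI -> prefix_len=0
Fragment 3: offset=0 data="DuL" -> buffer=DuLNqszBLI -> prefix_len=10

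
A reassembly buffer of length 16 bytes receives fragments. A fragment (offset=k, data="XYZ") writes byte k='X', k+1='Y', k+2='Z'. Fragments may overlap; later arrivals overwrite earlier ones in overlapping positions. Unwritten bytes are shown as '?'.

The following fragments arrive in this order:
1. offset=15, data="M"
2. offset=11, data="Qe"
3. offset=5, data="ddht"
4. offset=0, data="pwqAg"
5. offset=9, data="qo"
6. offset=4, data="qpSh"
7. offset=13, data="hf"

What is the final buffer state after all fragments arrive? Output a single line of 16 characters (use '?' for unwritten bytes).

Fragment 1: offset=15 data="M" -> buffer=???????????????M
Fragment 2: offset=11 data="Qe" -> buffer=???????????Qe??M
Fragment 3: offset=5 data="ddht" -> buffer=?????ddht??Qe??M
Fragment 4: offset=0 data="pwqAg" -> buffer=pwqAgddht??Qe??M
Fragment 5: offset=9 data="qo" -> buffer=pwqAgddhtqoQe??M
Fragment 6: offset=4 data="qpSh" -> buffer=pwqAqpShtqoQe??M
Fragment 7: offset=13 data="hf" -> buffer=pwqAqpShtqoQehfM

Answer: pwqAqpShtqoQehfM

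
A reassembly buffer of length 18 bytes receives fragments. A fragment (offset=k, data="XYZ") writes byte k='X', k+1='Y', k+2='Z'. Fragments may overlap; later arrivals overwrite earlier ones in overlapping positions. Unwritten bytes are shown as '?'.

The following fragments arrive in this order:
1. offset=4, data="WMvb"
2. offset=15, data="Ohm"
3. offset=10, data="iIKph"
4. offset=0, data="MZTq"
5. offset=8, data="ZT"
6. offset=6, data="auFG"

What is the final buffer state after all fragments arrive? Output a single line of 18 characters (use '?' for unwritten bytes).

Answer: MZTqWMauFGiIKphOhm

Derivation:
Fragment 1: offset=4 data="WMvb" -> buffer=????WMvb??????????
Fragment 2: offset=15 data="Ohm" -> buffer=????WMvb???????Ohm
Fragment 3: offset=10 data="iIKph" -> buffer=????WMvb??iIKphOhm
Fragment 4: offset=0 data="MZTq" -> buffer=MZTqWMvb??iIKphOhm
Fragment 5: offset=8 data="ZT" -> buffer=MZTqWMvbZTiIKphOhm
Fragment 6: offset=6 data="auFG" -> buffer=MZTqWMauFGiIKphOhm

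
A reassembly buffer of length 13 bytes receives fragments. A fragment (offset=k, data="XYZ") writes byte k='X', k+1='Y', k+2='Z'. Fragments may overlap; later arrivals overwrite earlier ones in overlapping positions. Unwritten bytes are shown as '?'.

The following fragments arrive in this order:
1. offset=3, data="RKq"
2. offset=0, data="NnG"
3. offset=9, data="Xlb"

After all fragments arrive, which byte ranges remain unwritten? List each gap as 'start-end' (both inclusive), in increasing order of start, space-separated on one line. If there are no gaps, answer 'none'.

Answer: 6-8 12-12

Derivation:
Fragment 1: offset=3 len=3
Fragment 2: offset=0 len=3
Fragment 3: offset=9 len=3
Gaps: 6-8 12-12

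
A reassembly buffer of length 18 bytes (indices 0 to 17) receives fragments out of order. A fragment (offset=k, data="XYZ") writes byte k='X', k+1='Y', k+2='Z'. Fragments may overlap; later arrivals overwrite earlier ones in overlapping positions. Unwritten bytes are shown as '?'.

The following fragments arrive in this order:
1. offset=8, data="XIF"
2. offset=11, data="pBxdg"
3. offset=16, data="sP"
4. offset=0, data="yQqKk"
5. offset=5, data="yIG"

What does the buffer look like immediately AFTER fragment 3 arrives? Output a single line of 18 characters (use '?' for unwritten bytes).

Fragment 1: offset=8 data="XIF" -> buffer=????????XIF???????
Fragment 2: offset=11 data="pBxdg" -> buffer=????????XIFpBxdg??
Fragment 3: offset=16 data="sP" -> buffer=????????XIFpBxdgsP

Answer: ????????XIFpBxdgsP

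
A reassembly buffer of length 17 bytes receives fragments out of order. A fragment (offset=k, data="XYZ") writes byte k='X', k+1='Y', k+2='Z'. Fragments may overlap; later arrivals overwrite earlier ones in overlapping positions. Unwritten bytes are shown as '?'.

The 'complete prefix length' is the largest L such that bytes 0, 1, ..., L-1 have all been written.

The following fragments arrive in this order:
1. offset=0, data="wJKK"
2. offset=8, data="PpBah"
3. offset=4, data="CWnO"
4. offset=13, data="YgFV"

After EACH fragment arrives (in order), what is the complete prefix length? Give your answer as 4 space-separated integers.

Fragment 1: offset=0 data="wJKK" -> buffer=wJKK????????????? -> prefix_len=4
Fragment 2: offset=8 data="PpBah" -> buffer=wJKK????PpBah???? -> prefix_len=4
Fragment 3: offset=4 data="CWnO" -> buffer=wJKKCWnOPpBah???? -> prefix_len=13
Fragment 4: offset=13 data="YgFV" -> buffer=wJKKCWnOPpBahYgFV -> prefix_len=17

Answer: 4 4 13 17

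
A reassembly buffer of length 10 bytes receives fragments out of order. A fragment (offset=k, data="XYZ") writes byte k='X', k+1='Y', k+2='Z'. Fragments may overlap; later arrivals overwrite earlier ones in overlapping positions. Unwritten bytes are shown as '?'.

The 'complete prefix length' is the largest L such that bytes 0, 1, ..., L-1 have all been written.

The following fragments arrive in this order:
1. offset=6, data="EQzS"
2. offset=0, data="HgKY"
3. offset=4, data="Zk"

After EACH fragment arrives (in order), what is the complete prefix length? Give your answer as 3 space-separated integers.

Answer: 0 4 10

Derivation:
Fragment 1: offset=6 data="EQzS" -> buffer=??????EQzS -> prefix_len=0
Fragment 2: offset=0 data="HgKY" -> buffer=HgKY??EQzS -> prefix_len=4
Fragment 3: offset=4 data="Zk" -> buffer=HgKYZkEQzS -> prefix_len=10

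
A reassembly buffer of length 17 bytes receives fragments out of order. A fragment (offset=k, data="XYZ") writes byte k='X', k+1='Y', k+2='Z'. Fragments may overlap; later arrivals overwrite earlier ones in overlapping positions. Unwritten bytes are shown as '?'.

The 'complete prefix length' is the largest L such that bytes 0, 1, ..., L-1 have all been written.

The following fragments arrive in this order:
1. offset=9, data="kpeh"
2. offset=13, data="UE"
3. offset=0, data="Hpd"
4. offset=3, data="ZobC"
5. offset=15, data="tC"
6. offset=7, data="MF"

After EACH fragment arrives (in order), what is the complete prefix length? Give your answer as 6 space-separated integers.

Answer: 0 0 3 7 7 17

Derivation:
Fragment 1: offset=9 data="kpeh" -> buffer=?????????kpeh???? -> prefix_len=0
Fragment 2: offset=13 data="UE" -> buffer=?????????kpehUE?? -> prefix_len=0
Fragment 3: offset=0 data="Hpd" -> buffer=Hpd??????kpehUE?? -> prefix_len=3
Fragment 4: offset=3 data="ZobC" -> buffer=HpdZobC??kpehUE?? -> prefix_len=7
Fragment 5: offset=15 data="tC" -> buffer=HpdZobC??kpehUEtC -> prefix_len=7
Fragment 6: offset=7 data="MF" -> buffer=HpdZobCMFkpehUEtC -> prefix_len=17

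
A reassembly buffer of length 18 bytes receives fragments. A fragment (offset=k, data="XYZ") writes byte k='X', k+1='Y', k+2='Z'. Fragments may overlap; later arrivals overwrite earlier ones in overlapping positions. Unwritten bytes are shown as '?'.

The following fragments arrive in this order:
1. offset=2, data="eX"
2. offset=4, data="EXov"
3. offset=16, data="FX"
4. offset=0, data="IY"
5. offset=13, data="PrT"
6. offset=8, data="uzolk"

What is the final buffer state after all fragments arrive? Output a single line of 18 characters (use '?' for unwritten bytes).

Answer: IYeXEXovuzolkPrTFX

Derivation:
Fragment 1: offset=2 data="eX" -> buffer=??eX??????????????
Fragment 2: offset=4 data="EXov" -> buffer=??eXEXov??????????
Fragment 3: offset=16 data="FX" -> buffer=??eXEXov????????FX
Fragment 4: offset=0 data="IY" -> buffer=IYeXEXov????????FX
Fragment 5: offset=13 data="PrT" -> buffer=IYeXEXov?????PrTFX
Fragment 6: offset=8 data="uzolk" -> buffer=IYeXEXovuzolkPrTFX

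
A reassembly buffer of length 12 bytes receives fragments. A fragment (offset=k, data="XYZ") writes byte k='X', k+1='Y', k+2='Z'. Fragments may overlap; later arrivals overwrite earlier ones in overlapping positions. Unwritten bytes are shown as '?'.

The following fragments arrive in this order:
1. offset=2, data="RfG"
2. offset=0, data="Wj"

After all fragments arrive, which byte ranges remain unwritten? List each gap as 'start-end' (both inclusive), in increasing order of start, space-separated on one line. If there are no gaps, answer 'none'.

Fragment 1: offset=2 len=3
Fragment 2: offset=0 len=2
Gaps: 5-11

Answer: 5-11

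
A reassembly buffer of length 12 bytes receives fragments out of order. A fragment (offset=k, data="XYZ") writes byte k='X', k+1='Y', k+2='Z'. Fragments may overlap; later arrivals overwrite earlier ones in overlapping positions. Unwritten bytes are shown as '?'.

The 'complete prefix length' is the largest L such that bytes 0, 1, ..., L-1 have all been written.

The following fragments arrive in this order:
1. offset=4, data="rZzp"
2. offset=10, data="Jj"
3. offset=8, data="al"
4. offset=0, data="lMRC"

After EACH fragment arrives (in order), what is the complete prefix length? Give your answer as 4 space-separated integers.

Answer: 0 0 0 12

Derivation:
Fragment 1: offset=4 data="rZzp" -> buffer=????rZzp???? -> prefix_len=0
Fragment 2: offset=10 data="Jj" -> buffer=????rZzp??Jj -> prefix_len=0
Fragment 3: offset=8 data="al" -> buffer=????rZzpalJj -> prefix_len=0
Fragment 4: offset=0 data="lMRC" -> buffer=lMRCrZzpalJj -> prefix_len=12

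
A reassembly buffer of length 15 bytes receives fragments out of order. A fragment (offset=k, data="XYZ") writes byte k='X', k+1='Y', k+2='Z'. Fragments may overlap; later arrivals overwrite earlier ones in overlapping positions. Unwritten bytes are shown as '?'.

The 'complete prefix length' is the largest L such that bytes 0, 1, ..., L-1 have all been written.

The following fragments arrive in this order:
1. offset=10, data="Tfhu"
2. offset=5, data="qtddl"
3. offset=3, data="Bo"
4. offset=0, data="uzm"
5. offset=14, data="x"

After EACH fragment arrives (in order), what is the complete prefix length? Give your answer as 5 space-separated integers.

Answer: 0 0 0 14 15

Derivation:
Fragment 1: offset=10 data="Tfhu" -> buffer=??????????Tfhu? -> prefix_len=0
Fragment 2: offset=5 data="qtddl" -> buffer=?????qtddlTfhu? -> prefix_len=0
Fragment 3: offset=3 data="Bo" -> buffer=???BoqtddlTfhu? -> prefix_len=0
Fragment 4: offset=0 data="uzm" -> buffer=uzmBoqtddlTfhu? -> prefix_len=14
Fragment 5: offset=14 data="x" -> buffer=uzmBoqtddlTfhux -> prefix_len=15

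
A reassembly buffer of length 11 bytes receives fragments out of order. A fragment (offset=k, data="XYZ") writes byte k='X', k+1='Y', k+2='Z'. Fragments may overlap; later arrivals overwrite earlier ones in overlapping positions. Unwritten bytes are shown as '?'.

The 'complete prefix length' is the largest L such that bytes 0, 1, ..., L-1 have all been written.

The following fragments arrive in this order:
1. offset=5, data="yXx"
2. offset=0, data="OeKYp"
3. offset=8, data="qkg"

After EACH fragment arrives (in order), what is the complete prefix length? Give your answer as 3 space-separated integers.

Answer: 0 8 11

Derivation:
Fragment 1: offset=5 data="yXx" -> buffer=?????yXx??? -> prefix_len=0
Fragment 2: offset=0 data="OeKYp" -> buffer=OeKYpyXx??? -> prefix_len=8
Fragment 3: offset=8 data="qkg" -> buffer=OeKYpyXxqkg -> prefix_len=11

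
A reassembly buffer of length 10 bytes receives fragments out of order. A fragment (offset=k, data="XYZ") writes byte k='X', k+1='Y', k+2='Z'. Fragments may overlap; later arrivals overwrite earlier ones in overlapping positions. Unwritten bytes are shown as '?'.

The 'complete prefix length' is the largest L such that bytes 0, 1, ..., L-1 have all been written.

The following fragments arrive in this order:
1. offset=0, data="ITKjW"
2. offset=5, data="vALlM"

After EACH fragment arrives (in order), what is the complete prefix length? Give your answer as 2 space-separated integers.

Answer: 5 10

Derivation:
Fragment 1: offset=0 data="ITKjW" -> buffer=ITKjW????? -> prefix_len=5
Fragment 2: offset=5 data="vALlM" -> buffer=ITKjWvALlM -> prefix_len=10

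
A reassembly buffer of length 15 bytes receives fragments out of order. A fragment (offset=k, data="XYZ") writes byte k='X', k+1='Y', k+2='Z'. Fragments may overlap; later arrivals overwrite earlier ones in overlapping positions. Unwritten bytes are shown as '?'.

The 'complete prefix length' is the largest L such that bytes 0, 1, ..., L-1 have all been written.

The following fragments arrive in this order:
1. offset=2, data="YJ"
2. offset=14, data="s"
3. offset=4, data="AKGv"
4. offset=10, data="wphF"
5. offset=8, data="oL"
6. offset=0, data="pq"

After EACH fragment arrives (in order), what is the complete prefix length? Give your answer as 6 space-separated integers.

Answer: 0 0 0 0 0 15

Derivation:
Fragment 1: offset=2 data="YJ" -> buffer=??YJ??????????? -> prefix_len=0
Fragment 2: offset=14 data="s" -> buffer=??YJ??????????s -> prefix_len=0
Fragment 3: offset=4 data="AKGv" -> buffer=??YJAKGv??????s -> prefix_len=0
Fragment 4: offset=10 data="wphF" -> buffer=??YJAKGv??wphFs -> prefix_len=0
Fragment 5: offset=8 data="oL" -> buffer=??YJAKGvoLwphFs -> prefix_len=0
Fragment 6: offset=0 data="pq" -> buffer=pqYJAKGvoLwphFs -> prefix_len=15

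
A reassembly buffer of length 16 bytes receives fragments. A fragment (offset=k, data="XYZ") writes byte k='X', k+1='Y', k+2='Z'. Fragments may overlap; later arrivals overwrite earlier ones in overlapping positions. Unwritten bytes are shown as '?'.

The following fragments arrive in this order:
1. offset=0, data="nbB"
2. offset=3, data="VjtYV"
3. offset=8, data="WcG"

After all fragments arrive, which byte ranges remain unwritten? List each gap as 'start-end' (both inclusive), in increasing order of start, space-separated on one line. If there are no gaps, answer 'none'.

Answer: 11-15

Derivation:
Fragment 1: offset=0 len=3
Fragment 2: offset=3 len=5
Fragment 3: offset=8 len=3
Gaps: 11-15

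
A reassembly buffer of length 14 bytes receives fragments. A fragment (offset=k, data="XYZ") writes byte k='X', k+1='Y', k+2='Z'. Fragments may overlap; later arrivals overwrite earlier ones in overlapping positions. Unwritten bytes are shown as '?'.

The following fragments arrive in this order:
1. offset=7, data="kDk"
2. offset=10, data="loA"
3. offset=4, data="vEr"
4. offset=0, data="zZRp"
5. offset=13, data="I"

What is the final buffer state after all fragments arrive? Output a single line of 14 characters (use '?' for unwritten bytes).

Fragment 1: offset=7 data="kDk" -> buffer=???????kDk????
Fragment 2: offset=10 data="loA" -> buffer=???????kDkloA?
Fragment 3: offset=4 data="vEr" -> buffer=????vErkDkloA?
Fragment 4: offset=0 data="zZRp" -> buffer=zZRpvErkDkloA?
Fragment 5: offset=13 data="I" -> buffer=zZRpvErkDkloAI

Answer: zZRpvErkDkloAI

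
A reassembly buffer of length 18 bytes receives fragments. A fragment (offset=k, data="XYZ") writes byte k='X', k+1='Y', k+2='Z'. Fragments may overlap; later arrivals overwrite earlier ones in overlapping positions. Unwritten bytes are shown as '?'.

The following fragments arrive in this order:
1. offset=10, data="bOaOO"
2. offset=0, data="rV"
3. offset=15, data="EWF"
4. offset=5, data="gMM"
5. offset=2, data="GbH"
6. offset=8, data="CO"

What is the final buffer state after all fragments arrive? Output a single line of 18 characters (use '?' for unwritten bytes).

Answer: rVGbHgMMCObOaOOEWF

Derivation:
Fragment 1: offset=10 data="bOaOO" -> buffer=??????????bOaOO???
Fragment 2: offset=0 data="rV" -> buffer=rV????????bOaOO???
Fragment 3: offset=15 data="EWF" -> buffer=rV????????bOaOOEWF
Fragment 4: offset=5 data="gMM" -> buffer=rV???gMM??bOaOOEWF
Fragment 5: offset=2 data="GbH" -> buffer=rVGbHgMM??bOaOOEWF
Fragment 6: offset=8 data="CO" -> buffer=rVGbHgMMCObOaOOEWF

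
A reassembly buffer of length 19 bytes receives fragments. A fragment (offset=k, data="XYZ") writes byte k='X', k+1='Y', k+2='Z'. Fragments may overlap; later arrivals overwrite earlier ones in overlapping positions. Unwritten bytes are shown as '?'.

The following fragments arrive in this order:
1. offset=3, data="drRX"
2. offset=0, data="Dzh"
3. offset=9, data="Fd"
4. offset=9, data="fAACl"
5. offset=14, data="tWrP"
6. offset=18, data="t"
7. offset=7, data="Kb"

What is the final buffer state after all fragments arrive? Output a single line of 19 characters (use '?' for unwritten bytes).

Answer: DzhdrRXKbfAACltWrPt

Derivation:
Fragment 1: offset=3 data="drRX" -> buffer=???drRX????????????
Fragment 2: offset=0 data="Dzh" -> buffer=DzhdrRX????????????
Fragment 3: offset=9 data="Fd" -> buffer=DzhdrRX??Fd????????
Fragment 4: offset=9 data="fAACl" -> buffer=DzhdrRX??fAACl?????
Fragment 5: offset=14 data="tWrP" -> buffer=DzhdrRX??fAACltWrP?
Fragment 6: offset=18 data="t" -> buffer=DzhdrRX??fAACltWrPt
Fragment 7: offset=7 data="Kb" -> buffer=DzhdrRXKbfAACltWrPt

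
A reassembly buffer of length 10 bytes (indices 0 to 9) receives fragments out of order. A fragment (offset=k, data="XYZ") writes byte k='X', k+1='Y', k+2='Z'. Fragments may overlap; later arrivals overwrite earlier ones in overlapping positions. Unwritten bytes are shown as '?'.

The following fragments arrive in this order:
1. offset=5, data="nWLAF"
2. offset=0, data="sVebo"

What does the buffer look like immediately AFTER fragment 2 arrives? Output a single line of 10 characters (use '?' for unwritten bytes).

Fragment 1: offset=5 data="nWLAF" -> buffer=?????nWLAF
Fragment 2: offset=0 data="sVebo" -> buffer=sVebonWLAF

Answer: sVebonWLAF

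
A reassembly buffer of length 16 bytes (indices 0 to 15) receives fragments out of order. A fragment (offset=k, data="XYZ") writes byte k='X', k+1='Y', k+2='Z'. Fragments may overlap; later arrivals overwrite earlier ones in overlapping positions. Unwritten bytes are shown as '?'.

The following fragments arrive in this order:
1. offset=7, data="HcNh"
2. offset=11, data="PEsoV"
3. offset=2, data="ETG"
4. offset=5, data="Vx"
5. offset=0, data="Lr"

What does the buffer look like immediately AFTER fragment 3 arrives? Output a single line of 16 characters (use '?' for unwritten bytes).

Fragment 1: offset=7 data="HcNh" -> buffer=???????HcNh?????
Fragment 2: offset=11 data="PEsoV" -> buffer=???????HcNhPEsoV
Fragment 3: offset=2 data="ETG" -> buffer=??ETG??HcNhPEsoV

Answer: ??ETG??HcNhPEsoV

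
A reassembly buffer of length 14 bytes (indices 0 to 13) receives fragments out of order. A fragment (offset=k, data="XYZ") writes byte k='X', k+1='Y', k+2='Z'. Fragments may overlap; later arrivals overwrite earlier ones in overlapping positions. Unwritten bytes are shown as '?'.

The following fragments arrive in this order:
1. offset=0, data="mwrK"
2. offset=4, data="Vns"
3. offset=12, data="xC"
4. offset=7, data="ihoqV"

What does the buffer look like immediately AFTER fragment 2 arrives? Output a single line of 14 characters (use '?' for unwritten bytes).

Fragment 1: offset=0 data="mwrK" -> buffer=mwrK??????????
Fragment 2: offset=4 data="Vns" -> buffer=mwrKVns???????

Answer: mwrKVns???????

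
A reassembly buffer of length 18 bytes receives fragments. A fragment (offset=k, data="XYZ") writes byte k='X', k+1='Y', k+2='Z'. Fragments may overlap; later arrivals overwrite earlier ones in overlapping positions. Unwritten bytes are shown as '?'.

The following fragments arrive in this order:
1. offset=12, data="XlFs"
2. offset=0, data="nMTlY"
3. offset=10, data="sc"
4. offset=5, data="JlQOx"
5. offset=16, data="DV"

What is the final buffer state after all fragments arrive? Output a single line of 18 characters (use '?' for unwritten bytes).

Fragment 1: offset=12 data="XlFs" -> buffer=????????????XlFs??
Fragment 2: offset=0 data="nMTlY" -> buffer=nMTlY???????XlFs??
Fragment 3: offset=10 data="sc" -> buffer=nMTlY?????scXlFs??
Fragment 4: offset=5 data="JlQOx" -> buffer=nMTlYJlQOxscXlFs??
Fragment 5: offset=16 data="DV" -> buffer=nMTlYJlQOxscXlFsDV

Answer: nMTlYJlQOxscXlFsDV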